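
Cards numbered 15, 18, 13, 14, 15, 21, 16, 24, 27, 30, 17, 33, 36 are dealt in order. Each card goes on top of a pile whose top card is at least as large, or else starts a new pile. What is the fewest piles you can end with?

Place each on the leftmost legal pile:
15 → new pile 1 (tops now [15])
18 → new pile 2 (tops now [15, 18])
13 → pile 1 (tops now [13, 18])
14 → pile 2 (tops now [13, 14])
15 → new pile 3 (tops now [13, 14, 15])
21 → new pile 4 (tops now [13, 14, 15, 21])
16 → pile 4 (tops now [13, 14, 15, 16])
24 → new pile 5 (tops now [13, 14, 15, 16, 24])
27 → new pile 6 (tops now [13, 14, 15, 16, 24, 27])
30 → new pile 7 (tops now [13, 14, 15, 16, 24, 27, 30])
17 → pile 5 (tops now [13, 14, 15, 16, 17, 27, 30])
33 → new pile 8 (tops now [13, 14, 15, 16, 17, 27, 30, 33])
36 → new pile 9 (tops now [13, 14, 15, 16, 17, 27, 30, 33, 36])
Nine piles.

9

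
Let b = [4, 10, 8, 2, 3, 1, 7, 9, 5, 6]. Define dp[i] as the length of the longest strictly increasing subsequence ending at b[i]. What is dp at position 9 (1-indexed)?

dp[i] = 1 + max{dp[j] : j<i, b[j]<b[i]} (or 1 if no such j):
i:      1  2  3  4  5  6  7  8  9 10
b[i]:   4 10  8  2  3  1  7  9  5  6
dp:     1  2  2  1  2  1  3  4  3  4
At index 9 the value is 3.

3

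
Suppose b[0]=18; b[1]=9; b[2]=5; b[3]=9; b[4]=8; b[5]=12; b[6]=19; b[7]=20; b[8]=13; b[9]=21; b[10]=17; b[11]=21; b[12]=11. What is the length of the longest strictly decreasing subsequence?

Let dp[i] be the longest strictly decreasing subsequence ending at i:
i:      0  1  2  3  4  5  6  7  8  9 10 11 12
b[i]:  18  9  5  9  8 12 19 20 13 21 17 21 11
dp:     1  2  3  2  3  2  1  1  2  1  2  1  3
Maximum is 3.

3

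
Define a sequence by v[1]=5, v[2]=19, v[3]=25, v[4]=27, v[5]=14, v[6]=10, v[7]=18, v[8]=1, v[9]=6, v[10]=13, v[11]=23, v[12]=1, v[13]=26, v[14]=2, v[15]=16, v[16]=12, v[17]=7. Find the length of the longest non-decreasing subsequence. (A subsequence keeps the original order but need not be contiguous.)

5

Track the smallest tail for each achievable length (allowing ties):
5 → extends → [5]
19 → extends → [5, 19]
25 → extends → [5, 19, 25]
27 → extends → [5, 19, 25, 27]
14 → replaces 19 → [5, 14, 25, 27]
10 → replaces 14 → [5, 10, 25, 27]
18 → replaces 25 → [5, 10, 18, 27]
1 → replaces 5 → [1, 10, 18, 27]
6 → replaces 10 → [1, 6, 18, 27]
13 → replaces 18 → [1, 6, 13, 27]
23 → replaces 27 → [1, 6, 13, 23]
1 → replaces 6 → [1, 1, 13, 23]
26 → extends → [1, 1, 13, 23, 26]
2 → replaces 13 → [1, 1, 2, 23, 26]
16 → replaces 23 → [1, 1, 2, 16, 26]
12 → replaces 16 → [1, 1, 2, 12, 26]
7 → replaces 12 → [1, 1, 2, 7, 26]
Five tails, so the longest non-decreasing subsequence has length 5 (e.g. 5, 14, 18, 23, 26).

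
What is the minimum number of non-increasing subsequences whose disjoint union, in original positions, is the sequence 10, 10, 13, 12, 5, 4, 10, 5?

2

Place each on the leftmost legal pile:
10 → new pile 1 (tops now [10])
10 → pile 1 (tops now [10])
13 → new pile 2 (tops now [10, 13])
12 → pile 2 (tops now [10, 12])
5 → pile 1 (tops now [5, 12])
4 → pile 1 (tops now [4, 12])
10 → pile 2 (tops now [4, 10])
5 → pile 2 (tops now [4, 5])
Two piles.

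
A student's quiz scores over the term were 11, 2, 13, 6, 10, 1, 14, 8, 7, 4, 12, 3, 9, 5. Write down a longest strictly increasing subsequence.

2, 6, 10, 14

Patience tails give the LIS length; then backtrack through the dp parents:
11 → extends → [11]
2 → replaces 11 → [2]
13 → extends → [2, 13]
6 → replaces 13 → [2, 6]
10 → extends → [2, 6, 10]
1 → replaces 2 → [1, 6, 10]
14 → extends → [1, 6, 10, 14]
8 → replaces 10 → [1, 6, 8, 14]
7 → replaces 8 → [1, 6, 7, 14]
4 → replaces 6 → [1, 4, 7, 14]
12 → replaces 14 → [1, 4, 7, 12]
3 → replaces 4 → [1, 3, 7, 12]
9 → replaces 12 → [1, 3, 7, 9]
5 → replaces 7 → [1, 3, 5, 9]
Length 4; one witness is 2, 6, 10, 14.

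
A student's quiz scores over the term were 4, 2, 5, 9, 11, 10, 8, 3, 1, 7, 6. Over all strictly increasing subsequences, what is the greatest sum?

Let S[i] be the best sum of a strictly increasing subsequence ending at i:
i:      1  2  3  4  5  6  7  8  9 10 11
a[i]:   4  2  5  9 11 10  8  3  1  7  6
S:      4  2  9 18 29 28 17  5  1 16 15
Maximum is 29 (e.g. 4 + 5 + 9 + 11).

29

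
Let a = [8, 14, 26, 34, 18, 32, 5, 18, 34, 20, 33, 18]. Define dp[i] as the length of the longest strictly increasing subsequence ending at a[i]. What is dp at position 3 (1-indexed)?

3

dp[i] = 1 + max{dp[j] : j<i, a[j]<a[i]} (or 1 if no such j):
i:      1  2  3  4  5  6  7  8  9 10 11 12
a[i]:   8 14 26 34 18 32  5 18 34 20 33 18
dp:     1  2  3  4  3  4  1  3  5  4  5  3
At index 3 the value is 3.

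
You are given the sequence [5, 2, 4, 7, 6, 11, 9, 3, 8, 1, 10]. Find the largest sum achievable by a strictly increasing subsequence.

32

Let S[i] be the best sum of a strictly increasing subsequence ending at i:
i:      1  2  3  4  5  6  7  8  9 10 11
a[i]:   5  2  4  7  6 11  9  3  8  1 10
S:      5  2  6 13 12 24 22  5 21  1 32
Maximum is 32 (e.g. 2 + 4 + 7 + 9 + 10).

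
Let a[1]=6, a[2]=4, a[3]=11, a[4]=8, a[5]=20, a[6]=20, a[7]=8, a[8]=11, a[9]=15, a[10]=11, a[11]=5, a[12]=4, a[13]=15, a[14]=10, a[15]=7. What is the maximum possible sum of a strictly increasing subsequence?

40

Let S[i] be the best sum of a strictly increasing subsequence ending at i:
i:      1  2  3  4  5  6  7  8  9 10 11 12 13 14 15
a[i]:   6  4 11  8 20 20  8 11 15 11  5  4 15 10  7
S:      6  4 17 14 37 37 14 25 40 25  9  4 40 24 16
Maximum is 40 (e.g. 6 + 8 + 11 + 15).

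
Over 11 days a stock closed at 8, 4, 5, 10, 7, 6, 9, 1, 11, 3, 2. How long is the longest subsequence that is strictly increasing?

5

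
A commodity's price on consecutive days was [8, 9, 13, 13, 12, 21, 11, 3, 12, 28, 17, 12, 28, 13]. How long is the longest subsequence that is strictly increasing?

6

Let dp[i] be the length of the longest such subsequence ending at index i:
i:      1  2  3  4  5  6  7  8  9 10 11 12 13 14
a[i]:   8  9 13 13 12 21 11  3 12 28 17 12 28 13
dp:     1  2  3  3  3  4  3  1  4  5  5  4  6  5
Maximum dp value is 6.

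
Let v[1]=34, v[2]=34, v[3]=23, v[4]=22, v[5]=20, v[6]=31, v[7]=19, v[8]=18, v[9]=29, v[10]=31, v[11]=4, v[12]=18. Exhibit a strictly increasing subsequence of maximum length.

23, 29, 31

Patience tails give the LIS length; then backtrack through the dp parents:
34 → extends → [34]
34 → already a tail → [34]
23 → replaces 34 → [23]
22 → replaces 23 → [22]
20 → replaces 22 → [20]
31 → extends → [20, 31]
19 → replaces 20 → [19, 31]
18 → replaces 19 → [18, 31]
29 → replaces 31 → [18, 29]
31 → extends → [18, 29, 31]
4 → replaces 18 → [4, 29, 31]
18 → replaces 29 → [4, 18, 31]
Length 3; one witness is 23, 29, 31.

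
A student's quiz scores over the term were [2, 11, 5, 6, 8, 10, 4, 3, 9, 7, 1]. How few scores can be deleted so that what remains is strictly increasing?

6

Fewest deletions = n − (longest strictly increasing subsequence).
i:      1  2  3  4  5  6  7  8  9 10 11
a[i]:   2 11  5  6  8 10  4  3  9  7  1
dp:     1  2  2  3  4  5  2  2  5  4  1
max dp = 5, so deletions = 11 − 5 = 6.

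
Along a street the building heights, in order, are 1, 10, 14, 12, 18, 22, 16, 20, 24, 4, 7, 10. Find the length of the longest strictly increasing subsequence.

Track the smallest tail for each achievable length (strict):
1 → extends → [1]
10 → extends → [1, 10]
14 → extends → [1, 10, 14]
12 → replaces 14 → [1, 10, 12]
18 → extends → [1, 10, 12, 18]
22 → extends → [1, 10, 12, 18, 22]
16 → replaces 18 → [1, 10, 12, 16, 22]
20 → replaces 22 → [1, 10, 12, 16, 20]
24 → extends → [1, 10, 12, 16, 20, 24]
4 → replaces 10 → [1, 4, 12, 16, 20, 24]
7 → replaces 12 → [1, 4, 7, 16, 20, 24]
10 → replaces 16 → [1, 4, 7, 10, 20, 24]
Six tails, so the longest strictly increasing subsequence has length 6 (e.g. 1, 10, 14, 18, 22, 24).

6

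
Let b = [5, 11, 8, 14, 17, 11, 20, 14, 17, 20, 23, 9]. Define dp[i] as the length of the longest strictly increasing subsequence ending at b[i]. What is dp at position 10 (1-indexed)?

dp[i] = 1 + max{dp[j] : j<i, b[j]<b[i]} (or 1 if no such j):
i:      1  2  3  4  5  6  7  8  9 10 11 12
b[i]:   5 11  8 14 17 11 20 14 17 20 23  9
dp:     1  2  2  3  4  3  5  4  5  6  7  3
At index 10 the value is 6.

6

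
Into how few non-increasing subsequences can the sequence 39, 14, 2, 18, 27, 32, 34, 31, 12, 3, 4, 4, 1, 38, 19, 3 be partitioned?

6

Place each on the leftmost legal pile:
39 → new pile 1 (tops now [39])
14 → pile 1 (tops now [14])
2 → pile 1 (tops now [2])
18 → new pile 2 (tops now [2, 18])
27 → new pile 3 (tops now [2, 18, 27])
32 → new pile 4 (tops now [2, 18, 27, 32])
34 → new pile 5 (tops now [2, 18, 27, 32, 34])
31 → pile 4 (tops now [2, 18, 27, 31, 34])
12 → pile 2 (tops now [2, 12, 27, 31, 34])
3 → pile 2 (tops now [2, 3, 27, 31, 34])
4 → pile 3 (tops now [2, 3, 4, 31, 34])
4 → pile 3 (tops now [2, 3, 4, 31, 34])
1 → pile 1 (tops now [1, 3, 4, 31, 34])
38 → new pile 6 (tops now [1, 3, 4, 31, 34, 38])
19 → pile 4 (tops now [1, 3, 4, 19, 34, 38])
3 → pile 2 (tops now [1, 3, 4, 19, 34, 38])
Six piles.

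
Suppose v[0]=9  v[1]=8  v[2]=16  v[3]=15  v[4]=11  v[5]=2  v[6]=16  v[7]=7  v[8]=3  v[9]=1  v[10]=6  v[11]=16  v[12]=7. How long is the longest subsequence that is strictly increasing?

4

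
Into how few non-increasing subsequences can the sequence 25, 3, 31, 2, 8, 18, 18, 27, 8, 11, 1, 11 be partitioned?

4

Place each on the leftmost legal pile:
25 → new pile 1 (tops now [25])
3 → pile 1 (tops now [3])
31 → new pile 2 (tops now [3, 31])
2 → pile 1 (tops now [2, 31])
8 → pile 2 (tops now [2, 8])
18 → new pile 3 (tops now [2, 8, 18])
18 → pile 3 (tops now [2, 8, 18])
27 → new pile 4 (tops now [2, 8, 18, 27])
8 → pile 2 (tops now [2, 8, 18, 27])
11 → pile 3 (tops now [2, 8, 11, 27])
1 → pile 1 (tops now [1, 8, 11, 27])
11 → pile 3 (tops now [1, 8, 11, 27])
Four piles.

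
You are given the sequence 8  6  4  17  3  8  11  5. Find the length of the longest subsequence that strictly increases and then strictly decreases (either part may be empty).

inc[i] = longest strictly increasing subsequence ending at i; dec[i] = longest strictly decreasing subsequence starting at i:
i:      1  2  3  4  5  6  7  8
a[i]:   8  6  4 17  3  8 11  5
inc:    1  1  1  2  1  2  3  2
dec:    4  3  2  3  1  2  2  1
Best peak at i=1 (value 8): inc=1, dec=4, length 1+4−1 = 4.

4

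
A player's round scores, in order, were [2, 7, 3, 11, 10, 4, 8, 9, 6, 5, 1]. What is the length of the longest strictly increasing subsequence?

Track the smallest tail for each achievable length (strict):
2 → extends → [2]
7 → extends → [2, 7]
3 → replaces 7 → [2, 3]
11 → extends → [2, 3, 11]
10 → replaces 11 → [2, 3, 10]
4 → replaces 10 → [2, 3, 4]
8 → extends → [2, 3, 4, 8]
9 → extends → [2, 3, 4, 8, 9]
6 → replaces 8 → [2, 3, 4, 6, 9]
5 → replaces 6 → [2, 3, 4, 5, 9]
1 → replaces 2 → [1, 3, 4, 5, 9]
Five tails, so the longest strictly increasing subsequence has length 5 (e.g. 2, 3, 4, 8, 9).

5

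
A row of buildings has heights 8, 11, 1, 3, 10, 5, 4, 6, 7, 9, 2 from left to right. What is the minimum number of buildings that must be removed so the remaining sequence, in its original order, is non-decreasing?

5

Fewest deletions = n − (longest non-decreasing subsequence).
Patience tails:
8 → extends → [8]
11 → extends → [8, 11]
1 → replaces 8 → [1, 11]
3 → replaces 11 → [1, 3]
10 → extends → [1, 3, 10]
5 → replaces 10 → [1, 3, 5]
4 → replaces 5 → [1, 3, 4]
6 → extends → [1, 3, 4, 6]
7 → extends → [1, 3, 4, 6, 7]
9 → extends → [1, 3, 4, 6, 7, 9]
2 → replaces 3 → [1, 2, 4, 6, 7, 9]
Longest non-decreasing subsequence has length 6, so deletions = 11 − 6 = 5.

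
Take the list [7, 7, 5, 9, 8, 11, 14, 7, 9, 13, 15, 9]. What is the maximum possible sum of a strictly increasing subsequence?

Let S[i] be the best sum of a strictly increasing subsequence ending at i:
i:      1  2  3  4  5  6  7  8  9 10 11 12
a[i]:   7  7  5  9  8 11 14  7  9 13 15  9
S:      7  7  5 16 15 27 41 12 24 40 56 24
Maximum is 56 (e.g. 7 + 9 + 11 + 14 + 15).

56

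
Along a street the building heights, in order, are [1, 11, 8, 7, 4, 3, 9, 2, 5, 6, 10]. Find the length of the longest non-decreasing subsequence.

5

Let dp[i] be the length of the longest such subsequence ending at index i:
i:      1  2  3  4  5  6  7  8  9 10 11
a[i]:   1 11  8  7  4  3  9  2  5  6 10
dp:     1  2  2  2  2  2  3  2  3  4  5
Maximum dp value is 5.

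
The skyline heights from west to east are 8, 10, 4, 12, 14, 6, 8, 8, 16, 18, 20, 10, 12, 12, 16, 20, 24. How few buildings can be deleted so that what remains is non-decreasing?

7

Fewest deletions = n − (longest non-decreasing subsequence).
i:      1  2  3  4  5  6  7  8  9 10 11 12 13 14 15 16 17
a[i]:   8 10  4 12 14  6  8  8 16 18 20 10 12 12 16 20 24
dp:     1  2  1  3  4  2  3  4  5  6  7  5  6  7  8  9 10
max dp = 10, so deletions = 17 − 10 = 7.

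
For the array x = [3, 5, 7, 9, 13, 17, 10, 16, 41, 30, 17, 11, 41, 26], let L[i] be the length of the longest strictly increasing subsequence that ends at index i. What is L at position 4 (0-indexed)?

5

dp[i] = 1 + max{dp[j] : j<i, x[j]<x[i]} (or 1 if no such j):
i:      0  1  2  3  4  5  6  7  8  9 10 11 12 13
x[i]:   3  5  7  9 13 17 10 16 41 30 17 11 41 26
dp:     1  2  3  4  5  6  5  6  7  7  7  6  8  8
At index 4 the value is 5.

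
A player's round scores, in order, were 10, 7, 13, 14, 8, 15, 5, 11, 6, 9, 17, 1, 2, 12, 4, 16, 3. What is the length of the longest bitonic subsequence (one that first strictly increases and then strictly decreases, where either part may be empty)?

8

inc[i] = longest strictly increasing subsequence ending at i; dec[i] = longest strictly decreasing subsequence starting at i:
i:      1  2  3  4  5  6  7  8  9 10 11 12 13 14 15 16 17
a[i]:  10  7 13 14  8 15  5 11  6  9 17  1  2 12  4 16  3
inc:    1  1  2  3  2  4  1  3  2  3  5  1  2  4  3  5  3
dec:    5  4  5  5  4  5  3  4  3  3  4  1  1  3  2  2  1
Best peak at i=6 (value 15): inc=4, dec=5, length 4+5−1 = 8.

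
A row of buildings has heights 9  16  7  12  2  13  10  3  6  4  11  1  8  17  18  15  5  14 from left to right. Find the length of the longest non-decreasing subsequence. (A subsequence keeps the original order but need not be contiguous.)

6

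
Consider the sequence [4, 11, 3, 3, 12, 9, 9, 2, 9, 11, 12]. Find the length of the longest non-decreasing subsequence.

7

Track the smallest tail for each achievable length (allowing ties):
4 → extends → [4]
11 → extends → [4, 11]
3 → replaces 4 → [3, 11]
3 → replaces 11 → [3, 3]
12 → extends → [3, 3, 12]
9 → replaces 12 → [3, 3, 9]
9 → extends → [3, 3, 9, 9]
2 → replaces 3 → [2, 3, 9, 9]
9 → extends → [2, 3, 9, 9, 9]
11 → extends → [2, 3, 9, 9, 9, 11]
12 → extends → [2, 3, 9, 9, 9, 11, 12]
Seven tails, so the longest non-decreasing subsequence has length 7 (e.g. 3, 3, 9, 9, 9, 11, 12).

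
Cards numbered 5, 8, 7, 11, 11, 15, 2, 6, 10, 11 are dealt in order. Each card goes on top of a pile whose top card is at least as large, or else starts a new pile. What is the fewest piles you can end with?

4

Place each on the leftmost legal pile:
5 → new pile 1 (tops now [5])
8 → new pile 2 (tops now [5, 8])
7 → pile 2 (tops now [5, 7])
11 → new pile 3 (tops now [5, 7, 11])
11 → pile 3 (tops now [5, 7, 11])
15 → new pile 4 (tops now [5, 7, 11, 15])
2 → pile 1 (tops now [2, 7, 11, 15])
6 → pile 2 (tops now [2, 6, 11, 15])
10 → pile 3 (tops now [2, 6, 10, 15])
11 → pile 4 (tops now [2, 6, 10, 11])
Four piles.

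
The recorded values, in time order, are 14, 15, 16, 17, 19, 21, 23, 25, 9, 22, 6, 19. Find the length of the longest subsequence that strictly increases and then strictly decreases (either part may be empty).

10

inc[i] = longest strictly increasing subsequence ending at i; dec[i] = longest strictly decreasing subsequence starting at i:
i:      1  2  3  4  5  6  7  8  9 10 11 12
a[i]:  14 15 16 17 19 21 23 25  9 22  6 19
inc:    1  2  3  4  5  6  7  8  1  7  1  5
dec:    3  3  3  3  3  3  3  3  2  2  1  1
Best peak at i=8 (value 25): inc=8, dec=3, length 8+3−1 = 10.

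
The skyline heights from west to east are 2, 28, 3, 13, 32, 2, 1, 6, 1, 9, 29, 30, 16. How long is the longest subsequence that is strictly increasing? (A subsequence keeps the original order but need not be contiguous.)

6

Track the smallest tail for each achievable length (strict):
2 → extends → [2]
28 → extends → [2, 28]
3 → replaces 28 → [2, 3]
13 → extends → [2, 3, 13]
32 → extends → [2, 3, 13, 32]
2 → already a tail → [2, 3, 13, 32]
1 → replaces 2 → [1, 3, 13, 32]
6 → replaces 13 → [1, 3, 6, 32]
1 → already a tail → [1, 3, 6, 32]
9 → replaces 32 → [1, 3, 6, 9]
29 → extends → [1, 3, 6, 9, 29]
30 → extends → [1, 3, 6, 9, 29, 30]
16 → replaces 29 → [1, 3, 6, 9, 16, 30]
Six tails, so the longest strictly increasing subsequence has length 6 (e.g. 2, 3, 6, 9, 29, 30).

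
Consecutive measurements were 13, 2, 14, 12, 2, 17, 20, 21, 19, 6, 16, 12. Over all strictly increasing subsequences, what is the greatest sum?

Let S[i] be the best sum of a strictly increasing subsequence ending at i:
i:      1  2  3  4  5  6  7  8  9 10 11 12
a[i]:  13  2 14 12  2 17 20 21 19  6 16 12
S:     13  2 27 14  2 44 64 85 63  8 43 20
Maximum is 85 (e.g. 13 + 14 + 17 + 20 + 21).

85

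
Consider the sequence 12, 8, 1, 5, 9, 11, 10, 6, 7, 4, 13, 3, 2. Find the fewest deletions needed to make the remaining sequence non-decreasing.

Fewest deletions = n − (longest non-decreasing subsequence).
i:      1  2  3  4  5  6  7  8  9 10 11 12 13
a[i]:  12  8  1  5  9 11 10  6  7  4 13  3  2
dp:     1  1  1  2  3  4  4  3  4  2  5  2  2
max dp = 5, so deletions = 13 − 5 = 8.

8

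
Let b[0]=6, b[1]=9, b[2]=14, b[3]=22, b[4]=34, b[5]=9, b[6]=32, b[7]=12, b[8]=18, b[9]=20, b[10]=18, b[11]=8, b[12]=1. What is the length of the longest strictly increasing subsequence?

5

Let dp[i] be the length of the longest such subsequence ending at index i:
i:      0  1  2  3  4  5  6  7  8  9 10 11 12
b[i]:   6  9 14 22 34  9 32 12 18 20 18  8  1
dp:     1  2  3  4  5  2  5  3  4  5  4  2  1
Maximum dp value is 5.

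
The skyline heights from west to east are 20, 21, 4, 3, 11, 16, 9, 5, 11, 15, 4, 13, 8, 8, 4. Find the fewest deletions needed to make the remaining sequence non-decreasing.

11

Fewest deletions = n − (longest non-decreasing subsequence).
i:      1  2  3  4  5  6  7  8  9 10 11 12 13 14 15
a[i]:  20 21  4  3 11 16  9  5 11 15  4 13  8  8  4
dp:     1  2  1  1  2  3  2  2  3  4  2  4  3  4  3
max dp = 4, so deletions = 15 − 4 = 11.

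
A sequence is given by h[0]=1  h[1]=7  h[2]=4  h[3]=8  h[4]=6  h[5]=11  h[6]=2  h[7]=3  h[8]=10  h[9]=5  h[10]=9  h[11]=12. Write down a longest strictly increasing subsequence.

Patience tails give the LIS length; then backtrack through the dp parents:
1 → extends → [1]
7 → extends → [1, 7]
4 → replaces 7 → [1, 4]
8 → extends → [1, 4, 8]
6 → replaces 8 → [1, 4, 6]
11 → extends → [1, 4, 6, 11]
2 → replaces 4 → [1, 2, 6, 11]
3 → replaces 6 → [1, 2, 3, 11]
10 → replaces 11 → [1, 2, 3, 10]
5 → replaces 10 → [1, 2, 3, 5]
9 → extends → [1, 2, 3, 5, 9]
12 → extends → [1, 2, 3, 5, 9, 12]
Length 6; one witness is 1, 2, 3, 5, 9, 12.

1, 2, 3, 5, 9, 12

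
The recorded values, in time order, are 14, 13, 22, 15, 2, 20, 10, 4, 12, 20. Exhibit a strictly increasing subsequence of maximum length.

2, 10, 12, 20

Patience tails give the LIS length; then backtrack through the dp parents:
14 → extends → [14]
13 → replaces 14 → [13]
22 → extends → [13, 22]
15 → replaces 22 → [13, 15]
2 → replaces 13 → [2, 15]
20 → extends → [2, 15, 20]
10 → replaces 15 → [2, 10, 20]
4 → replaces 10 → [2, 4, 20]
12 → replaces 20 → [2, 4, 12]
20 → extends → [2, 4, 12, 20]
Length 4; one witness is 2, 10, 12, 20.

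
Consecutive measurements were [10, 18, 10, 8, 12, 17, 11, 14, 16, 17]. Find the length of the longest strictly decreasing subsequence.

Let dp[i] be the longest strictly decreasing subsequence ending at i:
i:      1  2  3  4  5  6  7  8  9 10
a[i]:  10 18 10  8 12 17 11 14 16 17
dp:     1  1  2  3  2  2  3  3  3  2
Maximum is 3.

3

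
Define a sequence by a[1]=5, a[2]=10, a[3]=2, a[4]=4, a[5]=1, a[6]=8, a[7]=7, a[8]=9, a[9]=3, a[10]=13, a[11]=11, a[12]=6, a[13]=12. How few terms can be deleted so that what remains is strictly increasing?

7

Fewest deletions = n − (longest strictly increasing subsequence).
i:      1  2  3  4  5  6  7  8  9 10 11 12 13
a[i]:   5 10  2  4  1  8  7  9  3 13 11  6 12
dp:     1  2  1  2  1  3  3  4  2  5  5  3  6
max dp = 6, so deletions = 13 − 6 = 7.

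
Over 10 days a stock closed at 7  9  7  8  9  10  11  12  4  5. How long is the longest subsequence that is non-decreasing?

Track the smallest tail for each achievable length (allowing ties):
7 → extends → [7]
9 → extends → [7, 9]
7 → replaces 9 → [7, 7]
8 → extends → [7, 7, 8]
9 → extends → [7, 7, 8, 9]
10 → extends → [7, 7, 8, 9, 10]
11 → extends → [7, 7, 8, 9, 10, 11]
12 → extends → [7, 7, 8, 9, 10, 11, 12]
4 → replaces 7 → [4, 7, 8, 9, 10, 11, 12]
5 → replaces 7 → [4, 5, 8, 9, 10, 11, 12]
Seven tails, so the longest non-decreasing subsequence has length 7 (e.g. 7, 7, 8, 9, 10, 11, 12).

7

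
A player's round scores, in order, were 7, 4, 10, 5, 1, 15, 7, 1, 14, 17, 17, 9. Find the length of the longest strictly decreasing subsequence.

3

Negate each value so 'decreasing' becomes 'increasing', then run patience tails on the negated sequence:
-7 → extends → [-7]
-4 → extends → [-7, -4]
-10 → replaces -7 → [-10, -4]
-5 → replaces -4 → [-10, -5]
-1 → extends → [-10, -5, -1]
-15 → replaces -10 → [-15, -5, -1]
-7 → replaces -5 → [-15, -7, -1]
-1 → already a tail → [-15, -7, -1]
-14 → replaces -7 → [-15, -14, -1]
-17 → replaces -15 → [-17, -14, -1]
-17 → already a tail → [-17, -14, -1]
-9 → replaces -1 → [-17, -14, -9]
Three tails, so the longest strictly decreasing subsequence of the original has length 3.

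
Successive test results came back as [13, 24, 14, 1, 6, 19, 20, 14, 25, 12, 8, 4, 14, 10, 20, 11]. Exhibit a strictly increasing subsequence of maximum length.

Patience tails give the LIS length; then backtrack through the dp parents:
13 → extends → [13]
24 → extends → [13, 24]
14 → replaces 24 → [13, 14]
1 → replaces 13 → [1, 14]
6 → replaces 14 → [1, 6]
19 → extends → [1, 6, 19]
20 → extends → [1, 6, 19, 20]
14 → replaces 19 → [1, 6, 14, 20]
25 → extends → [1, 6, 14, 20, 25]
12 → replaces 14 → [1, 6, 12, 20, 25]
8 → replaces 12 → [1, 6, 8, 20, 25]
4 → replaces 6 → [1, 4, 8, 20, 25]
14 → replaces 20 → [1, 4, 8, 14, 25]
10 → replaces 14 → [1, 4, 8, 10, 25]
20 → replaces 25 → [1, 4, 8, 10, 20]
11 → replaces 20 → [1, 4, 8, 10, 11]
Length 5; one witness is 13, 14, 19, 20, 25.

13, 14, 19, 20, 25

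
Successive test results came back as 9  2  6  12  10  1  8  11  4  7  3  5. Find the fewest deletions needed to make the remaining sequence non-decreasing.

Fewest deletions = n − (longest non-decreasing subsequence).
i:      1  2  3  4  5  6  7  8  9 10 11 12
a[i]:   9  2  6 12 10  1  8 11  4  7  3  5
dp:     1  1  2  3  3  1  3  4  2  3  2  3
max dp = 4, so deletions = 12 − 4 = 8.

8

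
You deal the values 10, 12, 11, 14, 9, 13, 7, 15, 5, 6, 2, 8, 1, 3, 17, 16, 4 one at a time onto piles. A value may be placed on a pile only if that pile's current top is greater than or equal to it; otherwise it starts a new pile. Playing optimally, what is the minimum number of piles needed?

5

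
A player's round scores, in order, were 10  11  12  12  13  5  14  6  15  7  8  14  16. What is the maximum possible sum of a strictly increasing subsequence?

Let S[i] be the best sum of a strictly increasing subsequence ending at i:
i:      1  2  3  4  5  6  7  8  9 10 11 12 13
a[i]:  10 11 12 12 13  5 14  6 15  7  8 14 16
S:     10 21 33 33 46  5 60 11 75 18 26 60 91
Maximum is 91 (e.g. 10 + 11 + 12 + 13 + 14 + 15 + 16).

91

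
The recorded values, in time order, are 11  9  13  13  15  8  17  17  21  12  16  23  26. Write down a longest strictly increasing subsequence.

11, 13, 15, 17, 21, 23, 26

Patience tails give the LIS length; then backtrack through the dp parents:
11 → extends → [11]
9 → replaces 11 → [9]
13 → extends → [9, 13]
13 → already a tail → [9, 13]
15 → extends → [9, 13, 15]
8 → replaces 9 → [8, 13, 15]
17 → extends → [8, 13, 15, 17]
17 → already a tail → [8, 13, 15, 17]
21 → extends → [8, 13, 15, 17, 21]
12 → replaces 13 → [8, 12, 15, 17, 21]
16 → replaces 17 → [8, 12, 15, 16, 21]
23 → extends → [8, 12, 15, 16, 21, 23]
26 → extends → [8, 12, 15, 16, 21, 23, 26]
Length 7; one witness is 11, 13, 15, 17, 21, 23, 26.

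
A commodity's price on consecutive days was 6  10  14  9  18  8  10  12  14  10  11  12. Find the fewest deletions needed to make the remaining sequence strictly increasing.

7

Fewest deletions = n − (longest strictly increasing subsequence).
i:      1  2  3  4  5  6  7  8  9 10 11 12
a[i]:   6 10 14  9 18  8 10 12 14 10 11 12
dp:     1  2  3  2  4  2  3  4  5  3  4  5
max dp = 5, so deletions = 12 − 5 = 7.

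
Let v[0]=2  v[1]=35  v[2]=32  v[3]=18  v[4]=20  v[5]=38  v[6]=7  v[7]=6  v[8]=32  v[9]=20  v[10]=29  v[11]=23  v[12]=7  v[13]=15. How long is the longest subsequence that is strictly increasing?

4

Let dp[i] be the length of the longest such subsequence ending at index i:
i:      0  1  2  3  4  5  6  7  8  9 10 11 12 13
v[i]:   2 35 32 18 20 38  7  6 32 20 29 23  7 15
dp:     1  2  2  2  3  4  2  2  4  3  4  4  3  4
Maximum dp value is 4.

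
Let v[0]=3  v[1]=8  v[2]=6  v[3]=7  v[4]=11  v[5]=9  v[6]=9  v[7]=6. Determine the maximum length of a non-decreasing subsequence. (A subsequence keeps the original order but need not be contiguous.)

Let dp[i] be the length of the longest such subsequence ending at index i:
i:      0  1  2  3  4  5  6  7
v[i]:   3  8  6  7 11  9  9  6
dp:     1  2  2  3  4  4  5  3
Maximum dp value is 5.

5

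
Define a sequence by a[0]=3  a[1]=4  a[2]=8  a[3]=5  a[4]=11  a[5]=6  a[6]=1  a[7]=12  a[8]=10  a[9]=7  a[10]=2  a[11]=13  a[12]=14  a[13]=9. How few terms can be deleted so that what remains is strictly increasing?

Fewest deletions = n − (longest strictly increasing subsequence).
i:      0  1  2  3  4  5  6  7  8  9 10 11 12 13
a[i]:   3  4  8  5 11  6  1 12 10  7  2 13 14  9
dp:     1  2  3  3  4  4  1  5  5  5  2  6  7  6
max dp = 7, so deletions = 14 − 7 = 7.

7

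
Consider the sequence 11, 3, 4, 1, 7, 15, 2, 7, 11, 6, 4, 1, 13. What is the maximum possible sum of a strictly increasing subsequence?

Let S[i] be the best sum of a strictly increasing subsequence ending at i:
i:      1  2  3  4  5  6  7  8  9 10 11 12 13
a[i]:  11  3  4  1  7 15  2  7 11  6  4  1 13
S:     11  3  7  1 14 29  3 14 25 13  7  1 38
Maximum is 38 (e.g. 3 + 4 + 7 + 11 + 13).

38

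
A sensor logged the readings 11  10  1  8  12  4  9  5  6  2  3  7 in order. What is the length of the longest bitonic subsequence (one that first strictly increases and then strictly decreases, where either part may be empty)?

6

inc[i] = longest strictly increasing subsequence ending at i; dec[i] = longest strictly decreasing subsequence starting at i:
i:      1  2  3  4  5  6  7  8  9 10 11 12
a[i]:  11 10  1  8 12  4  9  5  6  2  3  7
inc:    1  1  1  2  3  2  3  3  4  2  3  5
dec:    5  4  1  3  4  2  3  2  2  1  1  1
Best peak at i=5 (value 12): inc=3, dec=4, length 3+4−1 = 6.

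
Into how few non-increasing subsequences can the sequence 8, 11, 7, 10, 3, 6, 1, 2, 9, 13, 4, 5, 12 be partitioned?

Place each on the leftmost legal pile:
8 → new pile 1 (tops now [8])
11 → new pile 2 (tops now [8, 11])
7 → pile 1 (tops now [7, 11])
10 → pile 2 (tops now [7, 10])
3 → pile 1 (tops now [3, 10])
6 → pile 2 (tops now [3, 6])
1 → pile 1 (tops now [1, 6])
2 → pile 2 (tops now [1, 2])
9 → new pile 3 (tops now [1, 2, 9])
13 → new pile 4 (tops now [1, 2, 9, 13])
4 → pile 3 (tops now [1, 2, 4, 13])
5 → pile 4 (tops now [1, 2, 4, 5])
12 → new pile 5 (tops now [1, 2, 4, 5, 12])
Five piles.

5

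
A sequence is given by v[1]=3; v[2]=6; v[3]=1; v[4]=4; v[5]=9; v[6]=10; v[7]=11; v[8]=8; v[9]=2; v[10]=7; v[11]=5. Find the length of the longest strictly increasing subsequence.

5

Let dp[i] be the length of the longest such subsequence ending at index i:
i:      1  2  3  4  5  6  7  8  9 10 11
v[i]:   3  6  1  4  9 10 11  8  2  7  5
dp:     1  2  1  2  3  4  5  3  2  3  3
Maximum dp value is 5.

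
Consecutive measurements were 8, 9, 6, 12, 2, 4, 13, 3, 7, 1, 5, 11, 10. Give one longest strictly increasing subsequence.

8, 9, 12, 13

Patience tails give the LIS length; then backtrack through the dp parents:
8 → extends → [8]
9 → extends → [8, 9]
6 → replaces 8 → [6, 9]
12 → extends → [6, 9, 12]
2 → replaces 6 → [2, 9, 12]
4 → replaces 9 → [2, 4, 12]
13 → extends → [2, 4, 12, 13]
3 → replaces 4 → [2, 3, 12, 13]
7 → replaces 12 → [2, 3, 7, 13]
1 → replaces 2 → [1, 3, 7, 13]
5 → replaces 7 → [1, 3, 5, 13]
11 → replaces 13 → [1, 3, 5, 11]
10 → replaces 11 → [1, 3, 5, 10]
Length 4; one witness is 8, 9, 12, 13.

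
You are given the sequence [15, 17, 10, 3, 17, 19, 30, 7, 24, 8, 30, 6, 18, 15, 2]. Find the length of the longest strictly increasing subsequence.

5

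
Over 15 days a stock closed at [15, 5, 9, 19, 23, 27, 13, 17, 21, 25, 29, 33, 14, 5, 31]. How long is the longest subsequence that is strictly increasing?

Let dp[i] be the length of the longest such subsequence ending at index i:
i:      1  2  3  4  5  6  7  8  9 10 11 12 13 14 15
a[i]:  15  5  9 19 23 27 13 17 21 25 29 33 14  5 31
dp:     1  1  2  3  4  5  3  4  5  6  7  8  4  1  8
Maximum dp value is 8.

8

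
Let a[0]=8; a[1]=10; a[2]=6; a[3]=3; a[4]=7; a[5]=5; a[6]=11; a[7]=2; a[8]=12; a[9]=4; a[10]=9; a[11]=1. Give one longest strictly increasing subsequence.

8, 10, 11, 12

Patience tails give the LIS length; then backtrack through the dp parents:
8 → extends → [8]
10 → extends → [8, 10]
6 → replaces 8 → [6, 10]
3 → replaces 6 → [3, 10]
7 → replaces 10 → [3, 7]
5 → replaces 7 → [3, 5]
11 → extends → [3, 5, 11]
2 → replaces 3 → [2, 5, 11]
12 → extends → [2, 5, 11, 12]
4 → replaces 5 → [2, 4, 11, 12]
9 → replaces 11 → [2, 4, 9, 12]
1 → replaces 2 → [1, 4, 9, 12]
Length 4; one witness is 8, 10, 11, 12.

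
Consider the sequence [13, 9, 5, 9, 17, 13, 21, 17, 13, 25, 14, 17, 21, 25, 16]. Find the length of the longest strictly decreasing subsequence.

3

Negate each value so 'decreasing' becomes 'increasing', then run patience tails on the negated sequence:
-13 → extends → [-13]
-9 → extends → [-13, -9]
-5 → extends → [-13, -9, -5]
-9 → already a tail → [-13, -9, -5]
-17 → replaces -13 → [-17, -9, -5]
-13 → replaces -9 → [-17, -13, -5]
-21 → replaces -17 → [-21, -13, -5]
-17 → replaces -13 → [-21, -17, -5]
-13 → replaces -5 → [-21, -17, -13]
-25 → replaces -21 → [-25, -17, -13]
-14 → replaces -13 → [-25, -17, -14]
-17 → already a tail → [-25, -17, -14]
-21 → replaces -17 → [-25, -21, -14]
-25 → already a tail → [-25, -21, -14]
-16 → replaces -14 → [-25, -21, -16]
Three tails, so the longest strictly decreasing subsequence of the original has length 3.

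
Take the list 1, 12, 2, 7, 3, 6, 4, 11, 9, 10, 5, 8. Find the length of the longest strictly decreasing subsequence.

Negate each value so 'decreasing' becomes 'increasing', then run patience tails on the negated sequence:
-1 → extends → [-1]
-12 → replaces -1 → [-12]
-2 → extends → [-12, -2]
-7 → replaces -2 → [-12, -7]
-3 → extends → [-12, -7, -3]
-6 → replaces -3 → [-12, -7, -6]
-4 → extends → [-12, -7, -6, -4]
-11 → replaces -7 → [-12, -11, -6, -4]
-9 → replaces -6 → [-12, -11, -9, -4]
-10 → replaces -9 → [-12, -11, -10, -4]
-5 → replaces -4 → [-12, -11, -10, -5]
-8 → replaces -5 → [-12, -11, -10, -8]
Four tails, so the longest strictly decreasing subsequence of the original has length 4.

4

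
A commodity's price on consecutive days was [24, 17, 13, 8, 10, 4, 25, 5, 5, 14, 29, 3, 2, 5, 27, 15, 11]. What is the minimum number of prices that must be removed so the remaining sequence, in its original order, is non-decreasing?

Fewest deletions = n − (longest non-decreasing subsequence).
Patience tails:
24 → extends → [24]
17 → replaces 24 → [17]
13 → replaces 17 → [13]
8 → replaces 13 → [8]
10 → extends → [8, 10]
4 → replaces 8 → [4, 10]
25 → extends → [4, 10, 25]
5 → replaces 10 → [4, 5, 25]
5 → replaces 25 → [4, 5, 5]
14 → extends → [4, 5, 5, 14]
29 → extends → [4, 5, 5, 14, 29]
3 → replaces 4 → [3, 5, 5, 14, 29]
2 → replaces 3 → [2, 5, 5, 14, 29]
5 → replaces 14 → [2, 5, 5, 5, 29]
27 → replaces 29 → [2, 5, 5, 5, 27]
15 → replaces 27 → [2, 5, 5, 5, 15]
11 → replaces 15 → [2, 5, 5, 5, 11]
Longest non-decreasing subsequence has length 5, so deletions = 17 − 5 = 12.

12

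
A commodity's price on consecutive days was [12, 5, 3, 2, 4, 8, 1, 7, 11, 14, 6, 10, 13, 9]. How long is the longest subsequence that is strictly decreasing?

5

Negate each value so 'decreasing' becomes 'increasing', then run patience tails on the negated sequence:
-12 → extends → [-12]
-5 → extends → [-12, -5]
-3 → extends → [-12, -5, -3]
-2 → extends → [-12, -5, -3, -2]
-4 → replaces -3 → [-12, -5, -4, -2]
-8 → replaces -5 → [-12, -8, -4, -2]
-1 → extends → [-12, -8, -4, -2, -1]
-7 → replaces -4 → [-12, -8, -7, -2, -1]
-11 → replaces -8 → [-12, -11, -7, -2, -1]
-14 → replaces -12 → [-14, -11, -7, -2, -1]
-6 → replaces -2 → [-14, -11, -7, -6, -1]
-10 → replaces -7 → [-14, -11, -10, -6, -1]
-13 → replaces -11 → [-14, -13, -10, -6, -1]
-9 → replaces -6 → [-14, -13, -10, -9, -1]
Five tails, so the longest strictly decreasing subsequence of the original has length 5.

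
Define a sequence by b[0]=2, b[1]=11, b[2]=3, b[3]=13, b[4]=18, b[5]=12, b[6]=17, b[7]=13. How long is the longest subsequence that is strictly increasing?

Let dp[i] be the length of the longest such subsequence ending at index i:
i:      0  1  2  3  4  5  6  7
b[i]:   2 11  3 13 18 12 17 13
dp:     1  2  2  3  4  3  4  4
Maximum dp value is 4.

4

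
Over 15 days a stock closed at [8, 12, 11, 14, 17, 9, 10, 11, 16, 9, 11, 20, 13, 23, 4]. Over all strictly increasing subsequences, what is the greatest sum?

Let S[i] be the best sum of a strictly increasing subsequence ending at i:
i:      1  2  3  4  5  6  7  8  9 10 11 12 13 14 15
a[i]:   8 12 11 14 17  9 10 11 16  9 11 20 13 23  4
S:      8 20 19 34 51 17 27 38 54 17 38 74 51 97  4
Maximum is 97 (e.g. 8 + 9 + 10 + 11 + 16 + 20 + 23).

97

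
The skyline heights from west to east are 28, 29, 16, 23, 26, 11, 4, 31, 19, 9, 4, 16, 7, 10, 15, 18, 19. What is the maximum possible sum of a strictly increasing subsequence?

Let S[i] be the best sum of a strictly increasing subsequence ending at i:
i:      1  2  3  4  5  6  7  8  9 10 11 12 13 14 15 16 17
a[i]:  28 29 16 23 26 11  4 31 19  9  4 16  7 10 15 18 19
S:     28 57 16 39 65 11  4 96 35 13  4 29 11 23 38 56 75
Maximum is 96 (e.g. 16 + 23 + 26 + 31).

96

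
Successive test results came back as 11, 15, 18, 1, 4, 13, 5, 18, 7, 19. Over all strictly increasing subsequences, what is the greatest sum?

63

Let S[i] be the best sum of a strictly increasing subsequence ending at i:
i:      1  2  3  4  5  6  7  8  9 10
a[i]:  11 15 18  1  4 13  5 18  7 19
S:     11 26 44  1  5 24 10 44 17 63
Maximum is 63 (e.g. 11 + 15 + 18 + 19).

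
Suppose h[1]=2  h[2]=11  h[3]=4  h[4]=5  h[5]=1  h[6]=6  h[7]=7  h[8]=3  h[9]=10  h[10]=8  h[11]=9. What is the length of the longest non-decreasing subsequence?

7

Let dp[i] be the length of the longest such subsequence ending at index i:
i:      1  2  3  4  5  6  7  8  9 10 11
h[i]:   2 11  4  5  1  6  7  3 10  8  9
dp:     1  2  2  3  1  4  5  2  6  6  7
Maximum dp value is 7.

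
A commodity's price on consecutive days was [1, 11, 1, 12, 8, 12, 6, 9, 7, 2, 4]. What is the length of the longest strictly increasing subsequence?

Track the smallest tail for each achievable length (strict):
1 → extends → [1]
11 → extends → [1, 11]
1 → already a tail → [1, 11]
12 → extends → [1, 11, 12]
8 → replaces 11 → [1, 8, 12]
12 → already a tail → [1, 8, 12]
6 → replaces 8 → [1, 6, 12]
9 → replaces 12 → [1, 6, 9]
7 → replaces 9 → [1, 6, 7]
2 → replaces 6 → [1, 2, 7]
4 → replaces 7 → [1, 2, 4]
Three tails, so the longest strictly increasing subsequence has length 3 (e.g. 1, 11, 12).

3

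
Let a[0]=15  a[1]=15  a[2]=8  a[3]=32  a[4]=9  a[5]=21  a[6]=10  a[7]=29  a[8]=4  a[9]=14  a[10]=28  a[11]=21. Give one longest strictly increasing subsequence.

Patience tails give the LIS length; then backtrack through the dp parents:
15 → extends → [15]
15 → already a tail → [15]
8 → replaces 15 → [8]
32 → extends → [8, 32]
9 → replaces 32 → [8, 9]
21 → extends → [8, 9, 21]
10 → replaces 21 → [8, 9, 10]
29 → extends → [8, 9, 10, 29]
4 → replaces 8 → [4, 9, 10, 29]
14 → replaces 29 → [4, 9, 10, 14]
28 → extends → [4, 9, 10, 14, 28]
21 → replaces 28 → [4, 9, 10, 14, 21]
Length 5; one witness is 8, 9, 10, 14, 28.

8, 9, 10, 14, 28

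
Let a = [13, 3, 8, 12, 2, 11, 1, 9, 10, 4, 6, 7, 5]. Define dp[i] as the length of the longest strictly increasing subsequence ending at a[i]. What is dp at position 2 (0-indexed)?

dp[i] = 1 + max{dp[j] : j<i, a[j]<a[i]} (or 1 if no such j):
i:      0  1  2  3  4  5  6  7  8  9 10 11 12
a[i]:  13  3  8 12  2 11  1  9 10  4  6  7  5
dp:     1  1  2  3  1  3  1  3  4  2  3  4  3
At index 2 the value is 2.

2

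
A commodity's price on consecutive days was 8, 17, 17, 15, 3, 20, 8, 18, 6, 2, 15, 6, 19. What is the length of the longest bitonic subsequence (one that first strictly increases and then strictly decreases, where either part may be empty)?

6

inc[i] = longest strictly increasing subsequence ending at i; dec[i] = longest strictly decreasing subsequence starting at i:
i:      1  2  3  4  5  6  7  8  9 10 11 12 13
a[i]:   8 17 17 15  3 20  8 18  6  2 15  6 19
inc:    1  2  2  2  1  3  2  3  2  1  3  2  4
dec:    3  5  5  4  2  4  3  3  2  1  2  1  1
Best peak at i=2 (value 17): inc=2, dec=5, length 2+5−1 = 6.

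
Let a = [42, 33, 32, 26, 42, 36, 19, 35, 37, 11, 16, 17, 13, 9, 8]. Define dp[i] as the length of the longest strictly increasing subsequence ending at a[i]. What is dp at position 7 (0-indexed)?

2

dp[i] = 1 + max{dp[j] : j<i, a[j]<a[i]} (or 1 if no such j):
i:      0  1  2  3  4  5  6  7  8  9 10 11 12 13 14
a[i]:  42 33 32 26 42 36 19 35 37 11 16 17 13  9  8
dp:     1  1  1  1  2  2  1  2  3  1  2  3  2  1  1
At index 7 the value is 2.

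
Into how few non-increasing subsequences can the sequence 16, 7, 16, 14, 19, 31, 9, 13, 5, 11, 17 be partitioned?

4

The minimum number of non-increasing subsequences covering a sequence equals the length of its longest strictly increasing subsequence.
LIS length is 4 (e.g. 7, 16, 19, 31), so 4 piles are needed.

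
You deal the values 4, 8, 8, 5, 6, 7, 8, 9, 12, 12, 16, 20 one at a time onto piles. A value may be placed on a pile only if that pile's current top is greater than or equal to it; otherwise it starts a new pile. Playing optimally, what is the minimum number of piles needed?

9

Place each on the leftmost legal pile:
4 → new pile 1 (tops now [4])
8 → new pile 2 (tops now [4, 8])
8 → pile 2 (tops now [4, 8])
5 → pile 2 (tops now [4, 5])
6 → new pile 3 (tops now [4, 5, 6])
7 → new pile 4 (tops now [4, 5, 6, 7])
8 → new pile 5 (tops now [4, 5, 6, 7, 8])
9 → new pile 6 (tops now [4, 5, 6, 7, 8, 9])
12 → new pile 7 (tops now [4, 5, 6, 7, 8, 9, 12])
12 → pile 7 (tops now [4, 5, 6, 7, 8, 9, 12])
16 → new pile 8 (tops now [4, 5, 6, 7, 8, 9, 12, 16])
20 → new pile 9 (tops now [4, 5, 6, 7, 8, 9, 12, 16, 20])
Nine piles.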